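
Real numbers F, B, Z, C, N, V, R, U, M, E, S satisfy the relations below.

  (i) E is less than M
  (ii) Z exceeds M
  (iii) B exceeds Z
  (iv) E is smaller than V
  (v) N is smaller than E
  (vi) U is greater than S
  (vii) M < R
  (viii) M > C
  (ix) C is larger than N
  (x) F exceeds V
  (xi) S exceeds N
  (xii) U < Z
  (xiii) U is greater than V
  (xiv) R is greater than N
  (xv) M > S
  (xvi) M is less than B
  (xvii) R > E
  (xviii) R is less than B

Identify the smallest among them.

Chaining upward from N: directly above it, S, C, E, R; then V, U, M, B; then F, Z.
That covers every other element, and nothing is given below N, so N is the smallest.

N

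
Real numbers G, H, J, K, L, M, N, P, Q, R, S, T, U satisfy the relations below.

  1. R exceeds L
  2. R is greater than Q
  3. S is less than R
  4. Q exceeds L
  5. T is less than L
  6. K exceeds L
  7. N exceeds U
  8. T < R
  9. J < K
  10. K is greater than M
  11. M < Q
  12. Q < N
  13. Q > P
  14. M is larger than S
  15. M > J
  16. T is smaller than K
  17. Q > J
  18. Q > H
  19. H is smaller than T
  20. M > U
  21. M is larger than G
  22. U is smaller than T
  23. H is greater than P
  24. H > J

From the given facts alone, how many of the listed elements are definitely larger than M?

From M the given relations immediately reach Q, K.
From those, R, N — 4 in total.
No other element is forced above M by the given relations, so the count is 4.

4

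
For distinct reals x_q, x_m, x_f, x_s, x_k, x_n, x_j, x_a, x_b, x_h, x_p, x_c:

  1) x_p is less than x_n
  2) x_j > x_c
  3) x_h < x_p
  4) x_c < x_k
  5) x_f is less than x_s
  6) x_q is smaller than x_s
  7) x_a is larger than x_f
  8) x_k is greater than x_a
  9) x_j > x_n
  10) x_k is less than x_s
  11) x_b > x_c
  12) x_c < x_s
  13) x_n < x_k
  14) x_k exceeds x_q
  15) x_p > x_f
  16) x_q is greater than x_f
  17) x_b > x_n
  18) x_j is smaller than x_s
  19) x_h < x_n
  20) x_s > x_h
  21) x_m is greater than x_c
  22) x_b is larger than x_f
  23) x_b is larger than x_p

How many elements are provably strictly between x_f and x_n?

The relations place x_f below x_n. An element lies strictly between them when it is forced above x_f and also forced below x_n.
Above x_f: {x_q, x_p, x_a, x_j, x_b, x_k, x_s}. Below x_n: {x_h, x_p}.
Intersection: {x_p} — 1.

1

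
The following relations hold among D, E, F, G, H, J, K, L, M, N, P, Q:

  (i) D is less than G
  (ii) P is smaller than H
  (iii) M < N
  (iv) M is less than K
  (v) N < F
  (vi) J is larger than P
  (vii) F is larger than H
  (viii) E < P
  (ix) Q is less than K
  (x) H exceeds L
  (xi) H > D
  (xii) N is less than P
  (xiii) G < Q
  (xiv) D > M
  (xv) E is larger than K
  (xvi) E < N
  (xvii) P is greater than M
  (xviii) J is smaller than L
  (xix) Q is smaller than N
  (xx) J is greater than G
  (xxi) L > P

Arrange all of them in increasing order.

M < D < G < Q < K < E < N < P < J < L < H < F

Each adjacent pair is fixed by a given relation: M < D; D < G; G < Q; Q < K; K < E; E < N; N < P; P < J; J < L; L < H; H < F. Chaining them end to end gives the full order.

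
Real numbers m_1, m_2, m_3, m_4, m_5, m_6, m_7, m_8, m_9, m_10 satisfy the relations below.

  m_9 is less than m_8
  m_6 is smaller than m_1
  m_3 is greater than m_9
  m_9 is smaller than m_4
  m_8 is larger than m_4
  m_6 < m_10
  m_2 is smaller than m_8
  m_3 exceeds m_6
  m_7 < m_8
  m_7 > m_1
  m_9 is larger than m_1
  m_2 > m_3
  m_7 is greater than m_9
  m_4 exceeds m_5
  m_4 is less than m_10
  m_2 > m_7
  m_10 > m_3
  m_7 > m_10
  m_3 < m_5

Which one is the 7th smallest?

m_10

Piecing the relations together gives one ordering: m_6 < m_1 < m_9 < m_3 < m_5 < m_4 < m_10 < m_7 < m_2 < m_8.
Counting 7 from the smallest end gives m_10.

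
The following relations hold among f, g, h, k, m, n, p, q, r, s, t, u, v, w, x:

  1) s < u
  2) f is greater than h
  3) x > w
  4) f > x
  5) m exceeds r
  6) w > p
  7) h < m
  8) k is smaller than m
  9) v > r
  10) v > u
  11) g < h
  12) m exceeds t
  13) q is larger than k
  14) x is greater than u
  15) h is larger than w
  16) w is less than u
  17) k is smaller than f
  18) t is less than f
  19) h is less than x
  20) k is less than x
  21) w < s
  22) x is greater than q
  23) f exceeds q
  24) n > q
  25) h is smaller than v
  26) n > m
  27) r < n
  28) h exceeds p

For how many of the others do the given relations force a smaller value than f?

10

The elements the relations force below f are g, p, t, w, s, h, k, u, q, x — no chain reaches any other.
That is 10.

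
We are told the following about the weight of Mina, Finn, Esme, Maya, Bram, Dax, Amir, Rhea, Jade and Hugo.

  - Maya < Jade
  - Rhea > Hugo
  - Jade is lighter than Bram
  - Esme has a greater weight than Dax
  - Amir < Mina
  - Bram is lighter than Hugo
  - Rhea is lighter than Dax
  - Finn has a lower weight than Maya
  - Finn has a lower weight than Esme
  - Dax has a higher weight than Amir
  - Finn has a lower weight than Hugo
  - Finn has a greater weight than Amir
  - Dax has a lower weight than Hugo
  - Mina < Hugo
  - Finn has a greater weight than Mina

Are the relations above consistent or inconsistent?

inconsistent

Chaining the given relations yields Hugo < Rhea < Dax, so Hugo < Dax. But one relation states Dax < Hugo. These cannot both hold.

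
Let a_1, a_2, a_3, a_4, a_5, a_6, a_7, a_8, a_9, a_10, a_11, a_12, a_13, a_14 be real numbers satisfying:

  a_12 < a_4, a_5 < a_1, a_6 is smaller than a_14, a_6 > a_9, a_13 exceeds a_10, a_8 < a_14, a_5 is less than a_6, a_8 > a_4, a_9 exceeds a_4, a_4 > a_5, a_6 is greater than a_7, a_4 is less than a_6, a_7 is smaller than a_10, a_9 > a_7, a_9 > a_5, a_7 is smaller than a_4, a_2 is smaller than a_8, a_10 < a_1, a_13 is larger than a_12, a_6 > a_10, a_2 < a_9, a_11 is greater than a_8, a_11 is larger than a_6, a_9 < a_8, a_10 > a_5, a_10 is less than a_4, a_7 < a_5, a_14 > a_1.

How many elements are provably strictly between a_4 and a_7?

Chaining upward from a_7 reaches: a_5, a_10, a_9, a_13, a_8, a_6, a_1, a_11, a_14.
Chaining downward from a_4 reaches: a_5, a_10, a_12.
Strictly between a_7 and a_4 are those in both lists: a_5, a_10 — 2 elements.

2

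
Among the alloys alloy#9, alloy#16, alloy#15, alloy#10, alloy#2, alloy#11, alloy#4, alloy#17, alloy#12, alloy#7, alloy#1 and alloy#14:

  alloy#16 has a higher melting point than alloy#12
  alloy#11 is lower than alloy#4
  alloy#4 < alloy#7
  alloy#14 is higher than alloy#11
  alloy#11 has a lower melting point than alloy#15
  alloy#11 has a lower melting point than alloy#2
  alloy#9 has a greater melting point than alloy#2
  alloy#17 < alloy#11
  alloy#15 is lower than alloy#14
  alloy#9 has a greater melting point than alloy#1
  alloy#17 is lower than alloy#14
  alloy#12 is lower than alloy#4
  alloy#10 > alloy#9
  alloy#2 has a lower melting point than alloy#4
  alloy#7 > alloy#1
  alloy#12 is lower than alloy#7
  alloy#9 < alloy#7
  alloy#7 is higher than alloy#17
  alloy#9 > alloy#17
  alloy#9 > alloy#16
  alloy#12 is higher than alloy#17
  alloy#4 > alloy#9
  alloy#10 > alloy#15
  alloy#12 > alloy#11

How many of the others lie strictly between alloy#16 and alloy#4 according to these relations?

The relations place alloy#16 below alloy#4. An element lies strictly between them when it is forced above alloy#16 and also forced below alloy#4.
Above alloy#16: {alloy#9, alloy#10, alloy#7}. Below alloy#4: {alloy#17, alloy#11, alloy#1, alloy#12, alloy#2, alloy#9}.
Intersection: {alloy#9} — 1.

1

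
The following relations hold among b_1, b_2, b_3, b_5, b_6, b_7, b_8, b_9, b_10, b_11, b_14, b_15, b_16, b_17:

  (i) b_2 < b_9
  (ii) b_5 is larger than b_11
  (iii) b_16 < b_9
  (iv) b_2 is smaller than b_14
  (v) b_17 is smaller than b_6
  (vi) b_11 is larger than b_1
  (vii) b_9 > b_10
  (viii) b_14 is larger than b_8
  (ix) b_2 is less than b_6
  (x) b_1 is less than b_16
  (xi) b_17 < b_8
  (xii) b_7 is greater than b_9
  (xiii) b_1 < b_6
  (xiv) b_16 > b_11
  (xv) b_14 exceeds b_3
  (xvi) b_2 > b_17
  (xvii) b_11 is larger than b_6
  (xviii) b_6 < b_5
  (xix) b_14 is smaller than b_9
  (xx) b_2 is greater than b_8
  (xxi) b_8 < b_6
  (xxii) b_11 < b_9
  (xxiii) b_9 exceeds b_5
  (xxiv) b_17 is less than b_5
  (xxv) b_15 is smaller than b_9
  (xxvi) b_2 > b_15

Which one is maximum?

Chaining downward from b_7: directly below it, b_9; then b_10, b_15, b_2, b_11, b_5, b_16, b_14; then b_17, b_8, b_3, b_1, b_6.
That covers every other element, and nothing is given above b_7, so b_7 is the maximum.

b_7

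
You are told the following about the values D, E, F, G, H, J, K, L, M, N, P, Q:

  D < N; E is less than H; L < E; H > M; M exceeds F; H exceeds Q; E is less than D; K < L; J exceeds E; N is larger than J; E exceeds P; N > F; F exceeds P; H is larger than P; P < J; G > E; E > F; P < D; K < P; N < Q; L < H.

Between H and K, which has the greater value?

K < P and P < F give K < F.
With F < E: K < P < F < E.
With E < J: K < P < F < E < J.
With J < N: K < P < F < E < J < N.
Then N < Q extends the chain to Q.
Then Q < H extends the chain to H.
So K < H; H is the larger of the two.

H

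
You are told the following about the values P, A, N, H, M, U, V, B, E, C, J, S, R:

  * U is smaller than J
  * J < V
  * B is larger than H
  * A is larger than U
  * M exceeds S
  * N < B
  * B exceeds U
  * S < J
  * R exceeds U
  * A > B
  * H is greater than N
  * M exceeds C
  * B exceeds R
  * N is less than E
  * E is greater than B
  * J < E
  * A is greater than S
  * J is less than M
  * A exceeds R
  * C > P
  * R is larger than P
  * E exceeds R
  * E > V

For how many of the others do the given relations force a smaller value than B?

Directly below B: U, N, H, R.
One step further: P (5 so far).
Nothing else is reachable below B; 5 in all.

5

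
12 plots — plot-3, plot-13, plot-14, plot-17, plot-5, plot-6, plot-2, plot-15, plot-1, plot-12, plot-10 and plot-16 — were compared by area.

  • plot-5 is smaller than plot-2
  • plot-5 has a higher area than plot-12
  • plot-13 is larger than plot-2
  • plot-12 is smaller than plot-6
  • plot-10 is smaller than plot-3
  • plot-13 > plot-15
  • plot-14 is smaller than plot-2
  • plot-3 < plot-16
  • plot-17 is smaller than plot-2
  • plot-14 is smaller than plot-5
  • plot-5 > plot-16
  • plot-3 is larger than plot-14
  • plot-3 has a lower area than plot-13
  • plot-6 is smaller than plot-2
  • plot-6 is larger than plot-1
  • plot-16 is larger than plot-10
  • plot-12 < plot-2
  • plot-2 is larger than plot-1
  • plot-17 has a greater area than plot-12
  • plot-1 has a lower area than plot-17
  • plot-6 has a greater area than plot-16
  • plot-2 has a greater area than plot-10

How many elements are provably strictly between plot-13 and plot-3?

Chaining upward from plot-3 reaches: plot-16, plot-5, plot-6, plot-2.
Chaining downward from plot-13 reaches: plot-12, plot-15, plot-1, plot-10, plot-14, plot-17, plot-16, plot-5, plot-6, plot-2.
Strictly between plot-3 and plot-13 are those in both lists: plot-16, plot-5, plot-6, plot-2 — 4 elements.

4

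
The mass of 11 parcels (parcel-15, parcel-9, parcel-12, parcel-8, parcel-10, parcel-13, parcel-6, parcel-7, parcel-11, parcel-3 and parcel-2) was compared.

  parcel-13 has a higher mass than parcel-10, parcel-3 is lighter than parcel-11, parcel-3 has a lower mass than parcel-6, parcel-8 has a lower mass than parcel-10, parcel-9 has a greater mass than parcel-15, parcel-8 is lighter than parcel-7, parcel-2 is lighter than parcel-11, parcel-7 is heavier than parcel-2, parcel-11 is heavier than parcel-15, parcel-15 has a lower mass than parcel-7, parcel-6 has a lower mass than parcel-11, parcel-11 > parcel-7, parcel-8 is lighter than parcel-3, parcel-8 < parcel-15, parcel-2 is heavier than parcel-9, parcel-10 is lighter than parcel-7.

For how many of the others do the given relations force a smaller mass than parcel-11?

8

From parcel-11 the given relations immediately reach parcel-15, parcel-3, parcel-2, parcel-7, parcel-6.
From those, parcel-8, parcel-9, parcel-10 — 8 in total.
No other element is forced below parcel-11 by the given relations, so the count is 8.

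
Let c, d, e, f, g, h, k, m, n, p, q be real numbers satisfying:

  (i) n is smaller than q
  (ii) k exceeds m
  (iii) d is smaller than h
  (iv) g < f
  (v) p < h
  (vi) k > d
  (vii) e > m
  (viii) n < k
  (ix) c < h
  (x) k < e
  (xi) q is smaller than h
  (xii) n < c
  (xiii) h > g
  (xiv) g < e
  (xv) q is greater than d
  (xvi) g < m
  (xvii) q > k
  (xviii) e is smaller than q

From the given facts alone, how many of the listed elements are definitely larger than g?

From g the given relations immediately reach m, e, f, h.
From those, k, q — 6 in total.
Nothing else is reachable above g; 6 in all.

6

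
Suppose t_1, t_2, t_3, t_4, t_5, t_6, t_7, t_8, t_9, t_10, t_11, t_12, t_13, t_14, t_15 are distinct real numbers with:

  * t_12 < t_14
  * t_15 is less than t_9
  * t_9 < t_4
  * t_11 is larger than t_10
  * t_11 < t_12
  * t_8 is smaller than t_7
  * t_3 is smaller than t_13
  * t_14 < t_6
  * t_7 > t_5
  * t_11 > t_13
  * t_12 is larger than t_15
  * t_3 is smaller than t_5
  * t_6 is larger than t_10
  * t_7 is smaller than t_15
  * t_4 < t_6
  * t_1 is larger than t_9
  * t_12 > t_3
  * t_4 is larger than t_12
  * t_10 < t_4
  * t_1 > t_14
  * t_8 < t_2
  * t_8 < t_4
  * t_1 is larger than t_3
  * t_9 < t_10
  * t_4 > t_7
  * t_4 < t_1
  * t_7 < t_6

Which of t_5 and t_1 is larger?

t_5 < t_7 and t_7 < t_15 give t_5 < t_15.
With t_15 < t_9: t_5 < t_7 < t_15 < t_9.
With t_9 < t_10: t_5 < t_7 < t_15 < t_9 < t_10.
Then t_10 < t_11 extends the chain to t_11.
Then t_11 < t_12 extends the chain to t_12.
With t_12 < t_14: t_5 < t_7 < t_15 < t_9 < t_10 < t_11 < t_12 < t_14.
Then t_14 < t_1 extends the chain to t_1.
So t_5 < t_1; t_1 is the larger of the two.

t_1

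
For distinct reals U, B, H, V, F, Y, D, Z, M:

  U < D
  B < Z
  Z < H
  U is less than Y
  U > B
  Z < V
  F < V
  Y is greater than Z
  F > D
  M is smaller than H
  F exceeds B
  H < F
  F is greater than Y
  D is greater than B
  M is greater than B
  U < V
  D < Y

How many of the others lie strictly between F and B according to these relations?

Chaining upward from B reaches: U, Z, M, D, Y, H, V.
Chaining downward from F reaches: U, Z, M, D, Y, H.
Strictly between B and F are those in both lists: U, Z, M, D, Y, H — 6 elements.

6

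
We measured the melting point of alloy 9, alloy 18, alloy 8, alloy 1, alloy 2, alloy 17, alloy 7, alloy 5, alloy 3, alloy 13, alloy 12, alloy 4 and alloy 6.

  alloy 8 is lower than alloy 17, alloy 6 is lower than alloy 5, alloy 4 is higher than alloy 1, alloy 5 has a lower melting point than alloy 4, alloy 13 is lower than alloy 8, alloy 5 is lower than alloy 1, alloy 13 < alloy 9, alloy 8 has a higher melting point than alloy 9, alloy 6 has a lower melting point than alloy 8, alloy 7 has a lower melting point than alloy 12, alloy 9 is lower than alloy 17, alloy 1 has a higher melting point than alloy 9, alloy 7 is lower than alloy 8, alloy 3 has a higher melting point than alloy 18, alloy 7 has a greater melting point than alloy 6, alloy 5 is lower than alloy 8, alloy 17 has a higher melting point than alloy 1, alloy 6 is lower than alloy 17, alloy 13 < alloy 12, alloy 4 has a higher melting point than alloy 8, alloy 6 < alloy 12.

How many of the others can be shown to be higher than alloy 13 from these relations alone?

From alloy 13 the given relations immediately reach alloy 9, alloy 8, alloy 12.
From those, alloy 1, alloy 4, alloy 17 — 6 in total.
Nothing else is reachable above alloy 13; 6 in all.

6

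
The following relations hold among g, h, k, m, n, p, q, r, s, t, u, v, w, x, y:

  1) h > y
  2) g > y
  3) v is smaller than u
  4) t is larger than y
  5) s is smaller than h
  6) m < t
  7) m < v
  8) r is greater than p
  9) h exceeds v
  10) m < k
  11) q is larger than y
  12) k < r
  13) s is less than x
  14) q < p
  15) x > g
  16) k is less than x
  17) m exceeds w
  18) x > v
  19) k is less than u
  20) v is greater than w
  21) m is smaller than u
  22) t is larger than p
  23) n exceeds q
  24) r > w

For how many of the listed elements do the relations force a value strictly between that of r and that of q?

1

Chaining upward from q reaches: p, t, n.
Chaining downward from r reaches: w, y, m, k, p.
Strictly between q and r are those in both lists: p — 1 element.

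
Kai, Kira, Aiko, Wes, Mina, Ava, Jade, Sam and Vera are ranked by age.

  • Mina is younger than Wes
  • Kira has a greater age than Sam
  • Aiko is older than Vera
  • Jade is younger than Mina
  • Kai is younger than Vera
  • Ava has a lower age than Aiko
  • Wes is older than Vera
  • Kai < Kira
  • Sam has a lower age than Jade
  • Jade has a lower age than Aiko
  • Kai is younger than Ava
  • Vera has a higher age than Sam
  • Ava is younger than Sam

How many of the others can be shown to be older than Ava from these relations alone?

7

Directly above Ava: Sam, Aiko.
One step further: Kira, Jade, Vera (5 so far).
One step further: Mina, Wes (7 so far).
No other element is forced above Ava by the given relations, so the count is 7.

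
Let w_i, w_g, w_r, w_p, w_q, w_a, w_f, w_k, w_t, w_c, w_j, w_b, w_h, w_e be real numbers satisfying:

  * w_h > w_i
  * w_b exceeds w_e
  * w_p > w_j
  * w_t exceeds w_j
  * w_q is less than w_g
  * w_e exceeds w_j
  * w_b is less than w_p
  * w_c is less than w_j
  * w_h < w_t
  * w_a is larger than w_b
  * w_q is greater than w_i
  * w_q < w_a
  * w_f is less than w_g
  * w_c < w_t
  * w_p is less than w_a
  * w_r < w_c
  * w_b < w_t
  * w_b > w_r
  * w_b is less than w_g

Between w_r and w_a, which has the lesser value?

Link the given pairs in sequence: w_r < w_c; w_c < w_j; w_j < w_e; w_e < w_b; w_b < w_p; w_p < w_a.
Together: w_r < w_c < w_j < w_e < w_b < w_p < w_a.
So w_r < w_a; w_r is the smaller of the two.

w_r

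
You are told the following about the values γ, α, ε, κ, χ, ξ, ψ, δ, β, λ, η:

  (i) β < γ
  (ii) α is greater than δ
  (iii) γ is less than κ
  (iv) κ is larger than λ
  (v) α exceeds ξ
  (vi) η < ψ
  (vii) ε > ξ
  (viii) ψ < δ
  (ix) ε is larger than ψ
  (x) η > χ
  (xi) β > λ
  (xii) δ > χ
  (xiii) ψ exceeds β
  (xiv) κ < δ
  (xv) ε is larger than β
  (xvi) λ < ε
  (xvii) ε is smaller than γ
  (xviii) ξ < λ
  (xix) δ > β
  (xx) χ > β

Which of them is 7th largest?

η

Chaining the given pairs: ξ < λ < β < χ < η < ψ < ε < γ < κ < δ < α.
The 7th largest is η.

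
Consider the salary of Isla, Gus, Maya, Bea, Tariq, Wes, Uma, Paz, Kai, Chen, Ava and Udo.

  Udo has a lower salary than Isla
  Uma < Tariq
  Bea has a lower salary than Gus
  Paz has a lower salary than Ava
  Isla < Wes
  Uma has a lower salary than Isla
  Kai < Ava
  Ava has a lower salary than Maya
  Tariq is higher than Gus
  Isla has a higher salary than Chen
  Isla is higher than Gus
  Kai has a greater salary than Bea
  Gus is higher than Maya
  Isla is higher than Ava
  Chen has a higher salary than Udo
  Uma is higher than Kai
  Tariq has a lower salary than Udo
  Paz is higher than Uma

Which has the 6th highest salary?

The consecutive relations fix a unique order: Bea < Kai < Uma < Paz < Ava < Maya < Gus < Tariq < Udo < Chen < Isla < Wes.
The 6th largest is Gus.

Gus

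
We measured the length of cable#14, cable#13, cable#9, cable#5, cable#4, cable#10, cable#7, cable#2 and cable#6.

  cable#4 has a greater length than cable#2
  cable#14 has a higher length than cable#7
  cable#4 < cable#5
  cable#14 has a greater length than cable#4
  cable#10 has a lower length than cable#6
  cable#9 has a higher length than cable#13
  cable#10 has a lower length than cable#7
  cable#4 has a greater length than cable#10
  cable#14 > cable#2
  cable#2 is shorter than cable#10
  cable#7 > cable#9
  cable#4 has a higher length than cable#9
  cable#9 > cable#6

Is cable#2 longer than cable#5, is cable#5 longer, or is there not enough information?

cable#5

cable#2 < cable#10 and cable#10 < cable#6 give cable#2 < cable#6.
With cable#6 < cable#9: cable#2 < cable#10 < cable#6 < cable#9.
Then cable#9 < cable#4 extends the chain to cable#4.
With cable#4 < cable#5: cable#2 < cable#10 < cable#6 < cable#9 < cable#4 < cable#5.
So cable#5 is longer.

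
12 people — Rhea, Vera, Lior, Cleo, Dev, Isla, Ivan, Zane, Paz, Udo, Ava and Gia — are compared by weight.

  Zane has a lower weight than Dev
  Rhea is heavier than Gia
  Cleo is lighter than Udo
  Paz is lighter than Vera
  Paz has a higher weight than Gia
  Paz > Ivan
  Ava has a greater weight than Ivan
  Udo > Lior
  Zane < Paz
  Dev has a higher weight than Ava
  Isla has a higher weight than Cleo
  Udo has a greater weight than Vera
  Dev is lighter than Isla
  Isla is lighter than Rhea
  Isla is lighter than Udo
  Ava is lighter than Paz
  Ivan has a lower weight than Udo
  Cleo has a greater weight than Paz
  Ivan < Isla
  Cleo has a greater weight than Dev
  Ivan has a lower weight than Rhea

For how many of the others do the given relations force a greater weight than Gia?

6

From Gia the given relations immediately reach Paz, Rhea.
From those, Cleo, Vera — 4 in total.
From those, Isla, Udo — 6 in total.
No other element is forced above Gia by the given relations, so the count is 6.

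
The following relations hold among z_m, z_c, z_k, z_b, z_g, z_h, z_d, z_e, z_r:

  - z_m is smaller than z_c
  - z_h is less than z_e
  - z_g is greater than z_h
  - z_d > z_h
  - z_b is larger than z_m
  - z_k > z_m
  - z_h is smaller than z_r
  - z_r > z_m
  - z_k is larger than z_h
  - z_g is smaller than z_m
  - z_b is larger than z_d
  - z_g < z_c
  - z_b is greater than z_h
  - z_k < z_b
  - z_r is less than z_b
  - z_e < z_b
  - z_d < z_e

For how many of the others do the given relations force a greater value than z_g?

From z_g the given relations immediately reach z_m, z_c.
From those, z_k, z_r, z_b — 5 in total.
Nothing else is reachable above z_g; 5 in all.

5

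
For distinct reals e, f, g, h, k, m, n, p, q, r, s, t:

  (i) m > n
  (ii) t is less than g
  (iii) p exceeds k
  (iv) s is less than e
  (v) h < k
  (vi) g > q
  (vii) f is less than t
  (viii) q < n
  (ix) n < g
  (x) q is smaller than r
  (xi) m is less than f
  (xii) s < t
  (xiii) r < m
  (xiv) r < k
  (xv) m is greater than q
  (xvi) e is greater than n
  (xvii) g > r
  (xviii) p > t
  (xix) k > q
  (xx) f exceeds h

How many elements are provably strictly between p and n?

3

The relations place n below p. An element lies strictly between them when it is forced above n and also forced below p.
Above n: {m, f, t, g, e}. Below p: {q, s, r, m, h, f, t, k}.
Intersection: {m, f, t} — 3.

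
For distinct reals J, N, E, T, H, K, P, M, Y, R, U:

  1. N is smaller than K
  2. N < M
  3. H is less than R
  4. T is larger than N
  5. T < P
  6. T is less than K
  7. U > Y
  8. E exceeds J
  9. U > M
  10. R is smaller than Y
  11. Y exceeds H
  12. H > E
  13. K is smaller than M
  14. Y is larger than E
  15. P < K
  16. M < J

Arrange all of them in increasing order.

N < T < P < K < M < J < E < H < R < Y < U

The consecutive links are each given: N < T; T < P; P < K; K < M; M < J; J < E; E < H; H < R; R < Y; Y < U.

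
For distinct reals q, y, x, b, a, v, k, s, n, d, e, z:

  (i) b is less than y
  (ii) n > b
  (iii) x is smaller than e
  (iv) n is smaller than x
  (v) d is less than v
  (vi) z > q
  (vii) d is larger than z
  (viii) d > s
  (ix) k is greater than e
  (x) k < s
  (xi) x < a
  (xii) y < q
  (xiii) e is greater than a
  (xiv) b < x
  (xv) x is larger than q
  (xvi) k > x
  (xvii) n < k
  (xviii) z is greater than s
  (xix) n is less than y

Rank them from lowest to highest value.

b < n < y < q < x < a < e < k < s < z < d < v

The consecutive links are each given: b < n; n < y; y < q; q < x; x < a; a < e; e < k; k < s; s < z; z < d; d < v.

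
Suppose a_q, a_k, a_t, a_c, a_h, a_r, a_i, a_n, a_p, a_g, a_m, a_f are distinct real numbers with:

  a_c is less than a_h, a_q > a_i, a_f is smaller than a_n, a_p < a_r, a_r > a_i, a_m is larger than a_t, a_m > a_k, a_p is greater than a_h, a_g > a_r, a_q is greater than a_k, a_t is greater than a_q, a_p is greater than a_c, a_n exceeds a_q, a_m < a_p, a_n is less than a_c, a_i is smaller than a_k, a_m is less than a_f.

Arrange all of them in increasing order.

Each adjacent pair is fixed by a given relation: a_i < a_k; a_k < a_q; a_q < a_t; a_t < a_m; a_m < a_f; a_f < a_n; a_n < a_c; a_c < a_h; a_h < a_p; a_p < a_r; a_r < a_g. Chaining them end to end gives the full order.

a_i < a_k < a_q < a_t < a_m < a_f < a_n < a_c < a_h < a_p < a_r < a_g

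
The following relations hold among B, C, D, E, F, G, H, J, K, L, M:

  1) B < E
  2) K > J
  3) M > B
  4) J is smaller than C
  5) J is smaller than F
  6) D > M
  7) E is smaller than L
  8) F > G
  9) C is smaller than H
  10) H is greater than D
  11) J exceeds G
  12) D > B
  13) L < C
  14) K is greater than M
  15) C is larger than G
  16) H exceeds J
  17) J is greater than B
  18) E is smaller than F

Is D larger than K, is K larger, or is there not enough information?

undetermined

Following every chain through D: above D we get H; below D we get B, M.
K is not reached, and no chain runs the other way from K to D.
So the given relations leave the order of D and K undetermined.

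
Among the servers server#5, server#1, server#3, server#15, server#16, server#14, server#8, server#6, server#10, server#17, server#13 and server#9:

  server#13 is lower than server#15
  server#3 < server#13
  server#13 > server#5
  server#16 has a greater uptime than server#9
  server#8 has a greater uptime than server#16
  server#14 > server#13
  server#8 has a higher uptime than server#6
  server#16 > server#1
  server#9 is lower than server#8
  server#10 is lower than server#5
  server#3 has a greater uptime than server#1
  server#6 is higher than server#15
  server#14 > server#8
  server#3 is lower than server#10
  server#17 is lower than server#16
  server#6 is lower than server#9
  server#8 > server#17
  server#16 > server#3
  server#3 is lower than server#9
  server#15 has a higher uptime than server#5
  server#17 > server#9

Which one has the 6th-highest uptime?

server#6

The consecutive relations fix a unique order: server#1 < server#3 < server#10 < server#5 < server#13 < server#15 < server#6 < server#9 < server#17 < server#16 < server#8 < server#14.
Counting 6 from the largest end gives server#6.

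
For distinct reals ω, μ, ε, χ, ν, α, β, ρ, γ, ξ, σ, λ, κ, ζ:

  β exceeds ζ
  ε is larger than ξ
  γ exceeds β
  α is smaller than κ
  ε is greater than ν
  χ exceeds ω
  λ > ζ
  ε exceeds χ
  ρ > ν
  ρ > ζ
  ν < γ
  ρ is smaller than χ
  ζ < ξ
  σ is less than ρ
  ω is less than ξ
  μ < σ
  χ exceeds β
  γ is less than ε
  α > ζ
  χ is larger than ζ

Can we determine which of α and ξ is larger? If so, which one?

undetermined

Following every chain through α: above α we get κ; below α we get ζ.
ξ is not reached, and no chain runs the other way from ξ to α.
So the given relations leave the order of α and ξ undetermined.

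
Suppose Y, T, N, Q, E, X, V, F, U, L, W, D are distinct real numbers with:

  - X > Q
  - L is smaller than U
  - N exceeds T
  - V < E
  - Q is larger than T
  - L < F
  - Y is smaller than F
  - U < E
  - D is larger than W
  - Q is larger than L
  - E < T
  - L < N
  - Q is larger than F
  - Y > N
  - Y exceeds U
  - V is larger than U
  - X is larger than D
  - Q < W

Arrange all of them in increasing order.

L < U < V < E < T < N < Y < F < Q < W < D < X

Each adjacent pair is fixed by a given relation: L < U; U < V; V < E; E < T; T < N; N < Y; Y < F; F < Q; Q < W; W < D; D < X. Chaining them end to end gives the full order.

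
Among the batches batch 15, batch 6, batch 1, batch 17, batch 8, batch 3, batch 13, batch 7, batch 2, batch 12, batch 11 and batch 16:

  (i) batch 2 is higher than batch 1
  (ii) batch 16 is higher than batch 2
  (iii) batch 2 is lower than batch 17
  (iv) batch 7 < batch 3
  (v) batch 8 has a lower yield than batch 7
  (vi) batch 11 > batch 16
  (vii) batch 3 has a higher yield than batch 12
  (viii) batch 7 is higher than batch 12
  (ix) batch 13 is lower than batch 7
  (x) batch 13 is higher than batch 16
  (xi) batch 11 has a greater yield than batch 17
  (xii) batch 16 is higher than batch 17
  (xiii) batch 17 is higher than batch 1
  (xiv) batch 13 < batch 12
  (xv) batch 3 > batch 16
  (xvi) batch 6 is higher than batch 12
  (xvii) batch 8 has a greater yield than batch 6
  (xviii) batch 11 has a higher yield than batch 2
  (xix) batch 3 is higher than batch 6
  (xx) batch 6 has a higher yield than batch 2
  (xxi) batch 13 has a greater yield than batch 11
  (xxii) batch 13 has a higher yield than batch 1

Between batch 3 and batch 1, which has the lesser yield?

batch 1

batch 1 < batch 2 and batch 2 < batch 17 give batch 1 < batch 17.
With batch 17 < batch 16: batch 1 < batch 2 < batch 17 < batch 16.
With batch 16 < batch 11: batch 1 < batch 2 < batch 17 < batch 16 < batch 11.
Then batch 11 < batch 13 extends the chain to batch 13.
With batch 13 < batch 12: batch 1 < batch 2 < batch 17 < batch 16 < batch 11 < batch 13 < batch 12.
Then batch 12 < batch 6 extends the chain to batch 6.
With batch 6 < batch 8: batch 1 < batch 2 < batch 17 < batch 16 < batch 11 < batch 13 < batch 12 < batch 6 < batch 8.
With batch 8 < batch 7: batch 1 < batch 2 < batch 17 < batch 16 < batch 11 < batch 13 < batch 12 < batch 6 < batch 8 < batch 7.
With batch 7 < batch 3: batch 1 < batch 2 < batch 17 < batch 16 < batch 11 < batch 13 < batch 12 < batch 6 < batch 8 < batch 7 < batch 3.
So batch 1 < batch 3; batch 1 is the lower of the two.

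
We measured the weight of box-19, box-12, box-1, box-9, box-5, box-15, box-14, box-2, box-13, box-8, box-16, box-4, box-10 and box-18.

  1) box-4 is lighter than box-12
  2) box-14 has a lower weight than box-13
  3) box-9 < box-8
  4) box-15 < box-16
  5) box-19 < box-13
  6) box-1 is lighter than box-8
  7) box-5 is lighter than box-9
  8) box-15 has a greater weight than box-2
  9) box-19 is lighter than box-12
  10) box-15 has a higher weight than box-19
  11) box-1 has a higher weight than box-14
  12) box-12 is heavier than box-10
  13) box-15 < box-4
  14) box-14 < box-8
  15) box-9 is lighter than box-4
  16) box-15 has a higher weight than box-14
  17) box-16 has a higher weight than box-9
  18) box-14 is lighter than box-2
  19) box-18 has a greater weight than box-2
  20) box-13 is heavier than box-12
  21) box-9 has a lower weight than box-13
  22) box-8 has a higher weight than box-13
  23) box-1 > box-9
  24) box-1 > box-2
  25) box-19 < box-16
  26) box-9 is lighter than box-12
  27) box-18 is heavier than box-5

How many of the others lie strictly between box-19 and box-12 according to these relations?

2

The relations place box-19 below box-12. An element lies strictly between them when it is forced above box-19 and also forced below box-12.
Above box-19: {box-15, box-4, box-16, box-13, box-8}. Below box-12: {box-10, box-5, box-14, box-9, box-2, box-15, box-4}.
Intersection: {box-15, box-4} — 2.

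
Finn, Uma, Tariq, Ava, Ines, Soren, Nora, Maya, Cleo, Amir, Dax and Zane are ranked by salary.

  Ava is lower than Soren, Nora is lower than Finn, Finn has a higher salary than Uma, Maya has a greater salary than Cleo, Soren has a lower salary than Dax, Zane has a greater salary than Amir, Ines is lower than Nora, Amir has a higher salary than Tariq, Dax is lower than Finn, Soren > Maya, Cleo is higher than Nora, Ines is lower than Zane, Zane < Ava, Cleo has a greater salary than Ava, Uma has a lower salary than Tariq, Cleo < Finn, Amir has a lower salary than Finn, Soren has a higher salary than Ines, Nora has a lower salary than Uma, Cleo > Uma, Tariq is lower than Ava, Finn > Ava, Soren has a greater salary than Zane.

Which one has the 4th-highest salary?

Maya

Chaining the given pairs: Ines < Nora < Uma < Tariq < Amir < Zane < Ava < Cleo < Maya < Soren < Dax < Finn.
Counting 4 from the largest end gives Maya.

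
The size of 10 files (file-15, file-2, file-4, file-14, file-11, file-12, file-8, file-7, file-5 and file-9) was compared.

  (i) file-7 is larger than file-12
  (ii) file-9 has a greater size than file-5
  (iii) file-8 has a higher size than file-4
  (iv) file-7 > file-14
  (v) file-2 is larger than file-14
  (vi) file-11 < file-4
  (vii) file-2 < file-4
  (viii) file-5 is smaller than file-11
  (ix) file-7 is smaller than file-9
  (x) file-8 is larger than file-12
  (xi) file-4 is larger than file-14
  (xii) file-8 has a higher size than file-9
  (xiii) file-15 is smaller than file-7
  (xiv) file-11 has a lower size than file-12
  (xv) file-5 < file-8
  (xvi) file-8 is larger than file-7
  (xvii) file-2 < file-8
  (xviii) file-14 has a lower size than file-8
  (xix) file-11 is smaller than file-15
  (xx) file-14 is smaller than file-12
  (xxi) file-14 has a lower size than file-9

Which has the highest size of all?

file-5 is not greatest since file-5 < file-9; file-11 is not greatest since file-11 < file-4; file-14 is not greatest since file-14 < file-12; file-2 is not greatest since file-2 < file-8; file-15 is not greatest since file-15 < file-7; file-12 is not greatest since file-12 < file-7; file-4 is not greatest since file-4 < file-8; file-7 is not greatest since file-7 < file-8; file-9 is not greatest since file-9 < file-8.
Only file-8 has nothing above it, so file-8 is the highest size.

file-8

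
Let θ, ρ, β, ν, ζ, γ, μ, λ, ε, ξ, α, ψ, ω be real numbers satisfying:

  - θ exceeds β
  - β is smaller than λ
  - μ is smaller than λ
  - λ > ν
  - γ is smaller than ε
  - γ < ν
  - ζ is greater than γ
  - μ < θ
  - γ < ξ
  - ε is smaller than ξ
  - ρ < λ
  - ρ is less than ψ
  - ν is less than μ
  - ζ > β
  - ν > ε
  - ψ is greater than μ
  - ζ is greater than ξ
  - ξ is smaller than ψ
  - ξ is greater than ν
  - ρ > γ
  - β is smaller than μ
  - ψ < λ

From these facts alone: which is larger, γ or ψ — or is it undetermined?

ψ

Link the given pairs in sequence: γ < ε; ε < ν; ν < ξ; ξ < ψ.
Together: γ < ε < ν < ξ < ψ.
So ψ is larger.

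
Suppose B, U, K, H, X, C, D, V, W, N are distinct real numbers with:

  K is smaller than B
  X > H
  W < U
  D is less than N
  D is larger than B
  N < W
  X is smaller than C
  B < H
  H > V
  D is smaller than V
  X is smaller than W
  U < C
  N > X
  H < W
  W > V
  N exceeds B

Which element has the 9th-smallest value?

U

Chaining the given pairs: K < B < D < V < H < X < N < W < U < C.
Counting 9 from the smallest end gives U.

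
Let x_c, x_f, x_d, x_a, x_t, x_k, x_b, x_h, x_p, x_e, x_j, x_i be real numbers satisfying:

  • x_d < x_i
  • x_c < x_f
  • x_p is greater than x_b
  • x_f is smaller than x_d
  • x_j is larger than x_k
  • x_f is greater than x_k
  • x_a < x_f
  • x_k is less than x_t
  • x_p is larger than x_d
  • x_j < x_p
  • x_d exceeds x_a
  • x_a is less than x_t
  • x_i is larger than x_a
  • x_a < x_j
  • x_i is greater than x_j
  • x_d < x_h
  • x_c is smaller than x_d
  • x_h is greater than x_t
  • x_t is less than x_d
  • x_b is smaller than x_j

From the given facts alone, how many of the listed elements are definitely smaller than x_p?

8

The elements the relations force below x_p are x_c, x_k, x_b, x_a, x_f, x_t, x_j, x_d — no chain reaches any other.
That is 8.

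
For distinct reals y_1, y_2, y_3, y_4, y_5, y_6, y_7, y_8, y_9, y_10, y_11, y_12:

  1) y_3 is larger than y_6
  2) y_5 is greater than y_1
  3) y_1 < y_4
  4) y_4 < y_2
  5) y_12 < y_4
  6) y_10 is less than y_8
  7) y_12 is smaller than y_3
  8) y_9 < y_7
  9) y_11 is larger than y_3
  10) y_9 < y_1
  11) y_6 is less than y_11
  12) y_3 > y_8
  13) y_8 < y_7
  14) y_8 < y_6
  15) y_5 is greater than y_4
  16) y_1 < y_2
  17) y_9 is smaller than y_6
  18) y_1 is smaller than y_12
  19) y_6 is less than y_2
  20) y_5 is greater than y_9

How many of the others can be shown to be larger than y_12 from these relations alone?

The elements the relations force above y_12 are y_4, y_3, y_11, y_2, y_5 — no chain reaches any other.
That is 5.

5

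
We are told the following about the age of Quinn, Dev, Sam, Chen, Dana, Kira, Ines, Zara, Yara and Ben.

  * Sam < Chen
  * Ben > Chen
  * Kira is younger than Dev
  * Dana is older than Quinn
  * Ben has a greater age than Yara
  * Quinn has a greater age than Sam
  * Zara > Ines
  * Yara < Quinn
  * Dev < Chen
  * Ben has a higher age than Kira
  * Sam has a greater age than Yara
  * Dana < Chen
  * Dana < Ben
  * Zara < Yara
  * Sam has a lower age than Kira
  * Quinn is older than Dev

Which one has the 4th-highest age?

The consecutive relations fix a unique order: Ines < Zara < Yara < Sam < Kira < Dev < Quinn < Dana < Chen < Ben.
The 4th largest is Quinn.

Quinn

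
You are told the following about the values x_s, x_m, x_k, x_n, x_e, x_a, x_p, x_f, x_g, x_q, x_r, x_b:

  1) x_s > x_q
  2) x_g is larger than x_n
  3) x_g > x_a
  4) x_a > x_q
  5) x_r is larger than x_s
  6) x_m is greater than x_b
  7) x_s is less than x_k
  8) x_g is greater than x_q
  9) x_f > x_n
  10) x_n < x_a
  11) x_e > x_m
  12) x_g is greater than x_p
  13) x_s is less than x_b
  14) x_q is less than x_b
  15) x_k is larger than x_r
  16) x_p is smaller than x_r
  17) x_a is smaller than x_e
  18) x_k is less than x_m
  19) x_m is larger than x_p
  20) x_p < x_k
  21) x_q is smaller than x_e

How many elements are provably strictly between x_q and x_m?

4

Chaining upward from x_q reaches: x_s, x_r, x_b, x_a, x_k, x_g, x_e.
Chaining downward from x_m reaches: x_p, x_s, x_r, x_b, x_k.
Strictly between x_q and x_m are those in both lists: x_s, x_r, x_b, x_k — 4 elements.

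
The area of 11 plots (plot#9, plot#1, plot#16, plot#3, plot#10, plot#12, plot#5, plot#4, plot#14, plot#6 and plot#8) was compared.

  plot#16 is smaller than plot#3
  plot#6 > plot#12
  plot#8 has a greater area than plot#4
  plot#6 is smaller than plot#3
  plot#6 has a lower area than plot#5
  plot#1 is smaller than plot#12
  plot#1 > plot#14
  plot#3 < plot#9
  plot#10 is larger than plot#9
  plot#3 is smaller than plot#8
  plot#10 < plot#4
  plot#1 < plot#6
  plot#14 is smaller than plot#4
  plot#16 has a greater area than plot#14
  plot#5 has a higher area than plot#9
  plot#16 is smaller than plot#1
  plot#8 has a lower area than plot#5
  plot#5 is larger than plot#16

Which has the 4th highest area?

Chaining the given pairs: plot#14 < plot#16 < plot#1 < plot#12 < plot#6 < plot#3 < plot#9 < plot#10 < plot#4 < plot#8 < plot#5.
Counting 4 from the largest end gives plot#10.

plot#10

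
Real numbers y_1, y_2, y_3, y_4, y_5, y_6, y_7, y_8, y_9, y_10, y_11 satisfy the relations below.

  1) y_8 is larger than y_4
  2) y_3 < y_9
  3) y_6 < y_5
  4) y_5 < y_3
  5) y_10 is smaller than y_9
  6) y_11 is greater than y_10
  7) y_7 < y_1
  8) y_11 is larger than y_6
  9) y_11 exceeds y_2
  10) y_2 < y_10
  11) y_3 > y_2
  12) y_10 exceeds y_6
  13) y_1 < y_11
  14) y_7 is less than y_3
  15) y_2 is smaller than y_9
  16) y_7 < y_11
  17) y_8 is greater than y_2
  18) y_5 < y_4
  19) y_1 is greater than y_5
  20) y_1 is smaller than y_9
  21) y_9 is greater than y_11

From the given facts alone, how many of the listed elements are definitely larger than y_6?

8

Directly above y_6: y_5, y_10, y_11.
One step further: y_1, y_4, y_3, y_9 (7 so far).
One step further: y_8 (8 so far).
No other element is forced above y_6 by the given relations, so the count is 8.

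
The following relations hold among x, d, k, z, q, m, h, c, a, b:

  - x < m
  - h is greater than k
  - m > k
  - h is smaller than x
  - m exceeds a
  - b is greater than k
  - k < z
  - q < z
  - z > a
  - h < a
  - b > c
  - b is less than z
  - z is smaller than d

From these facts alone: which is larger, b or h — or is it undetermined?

Following every chain through b: above b we get z, d; below b we get k, c.
h is not reached, and no chain runs the other way from h to b.
So the given relations leave the order of b and h undetermined.

undetermined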